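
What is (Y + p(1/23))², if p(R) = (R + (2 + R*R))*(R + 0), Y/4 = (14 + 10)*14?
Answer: 267437943460900/148035889 ≈ 1.8066e+6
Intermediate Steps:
Y = 1344 (Y = 4*((14 + 10)*14) = 4*(24*14) = 4*336 = 1344)
p(R) = R*(2 + R + R²) (p(R) = (R + (2 + R²))*R = (2 + R + R²)*R = R*(2 + R + R²))
(Y + p(1/23))² = (1344 + (2 + 1/23 + (1/23)²)/23)² = (1344 + (2 + 1/23 + 1/529)/23)² = (1344 + (1/23)*(1082/529))² = (1344 + 1082/12167)² = (16353530/12167)² = 267437943460900/148035889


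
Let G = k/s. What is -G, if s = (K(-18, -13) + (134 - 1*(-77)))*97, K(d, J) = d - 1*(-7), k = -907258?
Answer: 453629/9700 ≈ 46.766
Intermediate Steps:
K(d, J) = 7 + d (K(d, J) = d + 7 = 7 + d)
s = 19400 (s = ((7 - 18) + (134 - 1*(-77)))*97 = (-11 + (134 + 77))*97 = (-11 + 211)*97 = 200*97 = 19400)
G = -453629/9700 (G = -907258/19400 = -907258*1/19400 = -453629/9700 ≈ -46.766)
-G = -1*(-453629/9700) = 453629/9700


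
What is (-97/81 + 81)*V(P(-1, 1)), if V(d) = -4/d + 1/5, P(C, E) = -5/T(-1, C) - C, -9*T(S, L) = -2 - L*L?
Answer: 109888/2835 ≈ 38.761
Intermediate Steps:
T(S, L) = 2/9 + L²/9 (T(S, L) = -(-2 - L*L)/9 = -(-2 - L²)/9 = 2/9 + L²/9)
P(C, E) = -C - 5/(2/9 + C²/9) (P(C, E) = -5/(2/9 + C²/9) - C = -C - 5/(2/9 + C²/9))
V(d) = ⅕ - 4/d (V(d) = -4/d + 1*(⅕) = -4/d + ⅕ = ⅕ - 4/d)
(-97/81 + 81)*V(P(-1, 1)) = (-97/81 + 81)*((-20 + (-45 - 1*(-1)*(2 + (-1)²))/(2 + (-1)²))/(5*(((-45 - 1*(-1)*(2 + (-1)²))/(2 + (-1)²))))) = (-97*1/81 + 81)*((-20 + (-45 - 1*(-1)*(2 + 1))/(2 + 1))/(5*(((-45 - 1*(-1)*(2 + 1))/(2 + 1))))) = (-97/81 + 81)*((-20 + (-45 - 1*(-1)*3)/3)/(5*(((-45 - 1*(-1)*3)/3)))) = 6464*((-20 + (-45 + 3)/3)/(5*(((-45 + 3)/3))))/81 = 6464*((-20 + (⅓)*(-42))/(5*(((⅓)*(-42)))))/81 = 6464*((⅕)*(-20 - 14)/(-14))/81 = 6464*((⅕)*(-1/14)*(-34))/81 = (6464/81)*(17/35) = 109888/2835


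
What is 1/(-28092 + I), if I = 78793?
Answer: 1/50701 ≈ 1.9723e-5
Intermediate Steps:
1/(-28092 + I) = 1/(-28092 + 78793) = 1/50701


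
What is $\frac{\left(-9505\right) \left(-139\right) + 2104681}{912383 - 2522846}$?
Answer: $- \frac{3425876}{1610463} \approx -2.1273$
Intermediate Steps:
$\frac{\left(-9505\right) \left(-139\right) + 2104681}{912383 - 2522846} = \frac{1321195 + 2104681}{-1610463} = 3425876 \left(- \frac{1}{1610463}\right) = - \frac{3425876}{1610463}$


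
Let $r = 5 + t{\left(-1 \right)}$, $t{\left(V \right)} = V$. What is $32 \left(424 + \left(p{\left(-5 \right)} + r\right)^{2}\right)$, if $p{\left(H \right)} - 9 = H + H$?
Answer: $13856$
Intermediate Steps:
$p{\left(H \right)} = 9 + 2 H$ ($p{\left(H \right)} = 9 + \left(H + H\right) = 9 + 2 H$)
$r = 4$ ($r = 5 - 1 = 4$)
$32 \left(424 + \left(p{\left(-5 \right)} + r\right)^{2}\right) = 32 \left(424 + \left(\left(9 + 2 \left(-5\right)\right) + 4\right)^{2}\right) = 32 \left(424 + \left(\left(9 - 10\right) + 4\right)^{2}\right) = 32 \left(424 + \left(-1 + 4\right)^{2}\right) = 32 \left(424 + 3^{2}\right) = 32 \left(424 + 9\right) = 32 \cdot 433 = 13856$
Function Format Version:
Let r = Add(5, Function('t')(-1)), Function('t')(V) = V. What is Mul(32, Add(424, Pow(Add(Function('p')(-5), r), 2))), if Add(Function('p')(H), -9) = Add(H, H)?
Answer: 13856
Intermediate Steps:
Function('p')(H) = Add(9, Mul(2, H)) (Function('p')(H) = Add(9, Add(H, H)) = Add(9, Mul(2, H)))
r = 4 (r = Add(5, -1) = 4)
Mul(32, Add(424, Pow(Add(Function('p')(-5), r), 2))) = Mul(32, Add(424, Pow(Add(Add(9, Mul(2, -5)), 4), 2))) = Mul(32, Add(424, Pow(Add(Add(9, -10), 4), 2))) = Mul(32, Add(424, Pow(Add(-1, 4), 2))) = Mul(32, Add(424, Pow(3, 2))) = Mul(32, Add(424, 9)) = Mul(32, 433) = 13856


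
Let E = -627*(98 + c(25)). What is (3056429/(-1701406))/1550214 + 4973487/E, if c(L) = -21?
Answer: -89236652814923117/866244611233188 ≈ -103.02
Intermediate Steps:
E = -48279 (E = -627*(98 - 21) = -627*77 = -48279)
(3056429/(-1701406))/1550214 + 4973487/E = (3056429/(-1701406))/1550214 + 4973487/(-48279) = (3056429*(-1/1701406))*(1/1550214) + 4973487*(-1/48279) = -3056429/1701406*1/1550214 - 1657829/16093 = -3056429/2637543400884 - 1657829/16093 = -89236652814923117/866244611233188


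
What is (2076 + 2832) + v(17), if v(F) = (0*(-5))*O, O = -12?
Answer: 4908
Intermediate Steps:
v(F) = 0 (v(F) = (0*(-5))*(-12) = 0*(-12) = 0)
(2076 + 2832) + v(17) = (2076 + 2832) + 0 = 4908 + 0 = 4908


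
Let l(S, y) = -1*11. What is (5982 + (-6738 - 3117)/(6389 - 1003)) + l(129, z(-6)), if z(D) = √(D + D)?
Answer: 32149951/5386 ≈ 5969.2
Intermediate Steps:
z(D) = √2*√D (z(D) = √(2*D) = √2*√D)
l(S, y) = -11
(5982 + (-6738 - 3117)/(6389 - 1003)) + l(129, z(-6)) = (5982 + (-6738 - 3117)/(6389 - 1003)) - 11 = (5982 - 9855/5386) - 11 = 32209197/5386 - 11 = 32149951/5386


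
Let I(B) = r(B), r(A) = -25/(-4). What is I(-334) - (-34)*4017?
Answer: 546337/4 ≈ 1.3658e+5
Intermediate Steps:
r(A) = 25/4 (r(A) = -25*(-¼) = 25/4)
I(B) = 25/4
I(-334) - (-34)*4017 = 25/4 - (-34)*4017 = 25/4 - 1*(-136578) = 25/4 + 136578 = 546337/4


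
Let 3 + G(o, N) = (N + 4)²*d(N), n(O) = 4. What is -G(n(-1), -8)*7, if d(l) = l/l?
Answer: -91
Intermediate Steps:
d(l) = 1
G(o, N) = -3 + (4 + N)² (G(o, N) = -3 + (N + 4)²*1 = -3 + (4 + N)²*1 = -3 + (4 + N)²)
-G(n(-1), -8)*7 = -(-3 + (4 - 8)²)*7 = -(-3 + (-4)²)*7 = -(-3 + 16)*7 = -13*7 = -1*91 = -91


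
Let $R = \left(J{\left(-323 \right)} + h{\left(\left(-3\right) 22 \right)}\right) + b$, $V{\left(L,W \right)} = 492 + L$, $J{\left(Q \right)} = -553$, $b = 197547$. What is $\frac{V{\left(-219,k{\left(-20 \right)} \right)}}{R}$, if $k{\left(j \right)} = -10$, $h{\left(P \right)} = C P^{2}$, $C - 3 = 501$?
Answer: $\frac{39}{341774} \approx 0.00011411$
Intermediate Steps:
$C = 504$ ($C = 3 + 501 = 504$)
$h{\left(P \right)} = 504 P^{2}$
$R = 2392418$ ($R = \left(-553 + 504 \left(\left(-3\right) 22\right)^{2}\right) + 197547 = \left(-553 + 504 \left(-66\right)^{2}\right) + 197547 = \left(-553 + 504 \cdot 4356\right) + 197547 = \left(-553 + 2195424\right) + 197547 = 2194871 + 197547 = 2392418$)
$\frac{V{\left(-219,k{\left(-20 \right)} \right)}}{R} = \frac{492 - 219}{2392418} = 273 \cdot \frac{1}{2392418} = \frac{39}{341774}$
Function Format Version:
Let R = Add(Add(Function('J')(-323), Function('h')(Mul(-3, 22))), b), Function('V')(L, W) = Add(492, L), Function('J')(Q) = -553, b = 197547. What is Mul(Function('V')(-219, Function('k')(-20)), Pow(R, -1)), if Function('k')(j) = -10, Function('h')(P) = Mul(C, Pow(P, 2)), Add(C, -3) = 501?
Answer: Rational(39, 341774) ≈ 0.00011411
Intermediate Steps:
C = 504 (C = Add(3, 501) = 504)
Function('h')(P) = Mul(504, Pow(P, 2))
R = 2392418 (R = Add(Add(-553, Mul(504, Pow(Mul(-3, 22), 2))), 197547) = Add(Add(-553, Mul(504, Pow(-66, 2))), 197547) = Add(Add(-553, Mul(504, 4356)), 197547) = Add(Add(-553, 2195424), 197547) = Add(2194871, 197547) = 2392418)
Mul(Function('V')(-219, Function('k')(-20)), Pow(R, -1)) = Mul(Add(492, -219), Pow(2392418, -1)) = Mul(273, Rational(1, 2392418)) = Rational(39, 341774)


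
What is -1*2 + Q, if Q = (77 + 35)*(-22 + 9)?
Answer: -1458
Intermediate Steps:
Q = -1456 (Q = 112*(-13) = -1456)
-1*2 + Q = -1*2 - 1456 = -2 - 1456 = -1458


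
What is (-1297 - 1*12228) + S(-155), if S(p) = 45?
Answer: -13480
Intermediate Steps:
(-1297 - 1*12228) + S(-155) = (-1297 - 1*12228) + 45 = (-1297 - 12228) + 45 = -13525 + 45 = -13480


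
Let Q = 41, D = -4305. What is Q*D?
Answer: -176505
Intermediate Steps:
Q*D = 41*(-4305) = -176505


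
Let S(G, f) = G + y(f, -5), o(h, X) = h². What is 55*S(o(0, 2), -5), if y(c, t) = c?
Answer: -275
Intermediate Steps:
S(G, f) = G + f
55*S(o(0, 2), -5) = 55*(0² - 5) = 55*(0 - 5) = 55*(-5) = -275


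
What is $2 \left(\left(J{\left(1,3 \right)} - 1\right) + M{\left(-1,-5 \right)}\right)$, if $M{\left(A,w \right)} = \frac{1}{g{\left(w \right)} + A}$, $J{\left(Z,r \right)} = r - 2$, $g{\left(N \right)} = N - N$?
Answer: $-2$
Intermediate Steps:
$g{\left(N \right)} = 0$
$J{\left(Z,r \right)} = -2 + r$
$M{\left(A,w \right)} = \frac{1}{A}$ ($M{\left(A,w \right)} = \frac{1}{0 + A} = \frac{1}{A}$)
$2 \left(\left(J{\left(1,3 \right)} - 1\right) + M{\left(-1,-5 \right)}\right) = 2 \left(\left(\left(-2 + 3\right) - 1\right) + \frac{1}{-1}\right) = 2 \left(\left(1 - 1\right) - 1\right) = 2 \left(0 - 1\right) = 2 \left(-1\right) = -2$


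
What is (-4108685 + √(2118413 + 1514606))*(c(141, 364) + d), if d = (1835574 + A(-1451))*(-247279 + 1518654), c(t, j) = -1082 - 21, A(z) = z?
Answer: -9580870512732071070 + 39641588176374*√12571 ≈ -9.5764e+18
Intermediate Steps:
c(t, j) = -1103
d = 2331858129125 (d = (1835574 - 1451)*(-247279 + 1518654) = 1834123*1271375 = 2331858129125)
(-4108685 + √(2118413 + 1514606))*(c(141, 364) + d) = (-4108685 + √(2118413 + 1514606))*(-1103 + 2331858129125) = (-4108685 + √3633019)*2331858128022 = (-4108685 + 17*√12571)*2331858128022 = -9580870512732071070 + 39641588176374*√12571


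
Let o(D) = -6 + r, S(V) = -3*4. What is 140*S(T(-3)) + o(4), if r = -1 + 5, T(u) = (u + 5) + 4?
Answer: -1682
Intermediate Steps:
T(u) = 9 + u (T(u) = (5 + u) + 4 = 9 + u)
S(V) = -12
r = 4
o(D) = -2 (o(D) = -6 + 4 = -2)
140*S(T(-3)) + o(4) = 140*(-12) - 2 = -1680 - 2 = -1682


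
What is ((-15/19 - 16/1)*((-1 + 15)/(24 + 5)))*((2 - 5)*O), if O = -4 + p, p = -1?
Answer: -2310/19 ≈ -121.58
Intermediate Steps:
O = -5 (O = -4 - 1 = -5)
((-15/19 - 16/1)*((-1 + 15)/(24 + 5)))*((2 - 5)*O) = ((-15/19 - 16/1)*((-1 + 15)/(24 + 5)))*((2 - 5)*(-5)) = ((-15*1/19 - 16*1)*(14/29))*(-3*(-5)) = ((-15/19 - 16)*(14*(1/29)))*15 = -319/19*14/29*15 = -154/19*15 = -2310/19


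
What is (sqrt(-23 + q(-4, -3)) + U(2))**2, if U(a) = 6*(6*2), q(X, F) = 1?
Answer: (72 + I*sqrt(22))**2 ≈ 5162.0 + 675.42*I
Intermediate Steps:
U(a) = 72 (U(a) = 6*12 = 72)
(sqrt(-23 + q(-4, -3)) + U(2))**2 = (sqrt(-23 + 1) + 72)**2 = (sqrt(-22) + 72)**2 = (I*sqrt(22) + 72)**2 = (72 + I*sqrt(22))**2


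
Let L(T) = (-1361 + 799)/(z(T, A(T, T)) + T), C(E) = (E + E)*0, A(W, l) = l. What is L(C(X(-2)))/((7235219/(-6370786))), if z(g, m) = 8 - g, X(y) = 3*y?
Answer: 895095433/14470438 ≈ 61.857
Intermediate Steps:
C(E) = 0 (C(E) = (2*E)*0 = 0)
L(T) = -281/4 (L(T) = (-1361 + 799)/((8 - T) + T) = -562/8 = -562*1/8 = -281/4)
L(C(X(-2)))/((7235219/(-6370786))) = -281/(4*(7235219/(-6370786))) = -281/(4*(7235219*(-1/6370786))) = -281/(4*(-7235219/6370786)) = -281/4*(-6370786/7235219) = 895095433/14470438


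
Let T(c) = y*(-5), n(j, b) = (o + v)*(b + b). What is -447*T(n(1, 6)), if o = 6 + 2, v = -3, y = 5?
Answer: 11175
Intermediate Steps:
o = 8
n(j, b) = 10*b (n(j, b) = (8 - 3)*(b + b) = 5*(2*b) = 10*b)
T(c) = -25 (T(c) = 5*(-5) = -25)
-447*T(n(1, 6)) = -447*(-25) = 11175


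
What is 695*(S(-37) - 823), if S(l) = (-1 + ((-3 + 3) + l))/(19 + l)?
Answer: -5134660/9 ≈ -5.7052e+5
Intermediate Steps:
S(l) = (-1 + l)/(19 + l) (S(l) = (-1 + (0 + l))/(19 + l) = (-1 + l)/(19 + l))
695*(S(-37) - 823) = 695*((-1 - 37)/(19 - 37) - 823) = 695*(-38/(-18) - 823) = 695*(-1/18*(-38) - 823) = 695*(19/9 - 823) = 695*(-7388/9) = -5134660/9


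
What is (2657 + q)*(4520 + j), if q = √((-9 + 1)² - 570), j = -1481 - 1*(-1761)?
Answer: 12753600 + 4800*I*√506 ≈ 1.2754e+7 + 1.0797e+5*I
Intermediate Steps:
j = 280 (j = -1481 + 1761 = 280)
q = I*√506 (q = √((-8)² - 570) = √(64 - 570) = √(-506) = I*√506 ≈ 22.494*I)
(2657 + q)*(4520 + j) = (2657 + I*√506)*(4520 + 280) = (2657 + I*√506)*4800 = 12753600 + 4800*I*√506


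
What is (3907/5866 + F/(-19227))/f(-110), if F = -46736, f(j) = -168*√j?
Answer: 6350423*I*√110/37895955552 ≈ 0.0017575*I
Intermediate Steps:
(3907/5866 + F/(-19227))/f(-110) = (3907/5866 - 46736/(-19227))/((-168*I*√110)) = (3907*(1/5866) - 46736*(-1/19227))/((-168*I*√110)) = (3907/5866 + 46736/19227)/((-168*I*√110)) = 349273265*(I*√110/18480)/112785582 = 6350423*I*√110/37895955552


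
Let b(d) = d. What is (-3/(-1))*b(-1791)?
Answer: -5373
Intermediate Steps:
(-3/(-1))*b(-1791) = -3/(-1)*(-1791) = -3*(-1)*(-1791) = 3*(-1791) = -5373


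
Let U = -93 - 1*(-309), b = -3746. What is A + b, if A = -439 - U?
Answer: -4401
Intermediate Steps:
U = 216 (U = -93 + 309 = 216)
A = -655 (A = -439 - 1*216 = -439 - 216 = -655)
A + b = -655 - 3746 = -4401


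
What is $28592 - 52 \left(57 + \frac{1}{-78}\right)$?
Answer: $\frac{76886}{3} \approx 25629.0$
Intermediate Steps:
$28592 - 52 \left(57 + \frac{1}{-78}\right) = 28592 - 52 \left(57 - \frac{1}{78}\right) = 28592 - 52 \cdot \frac{4445}{78} = 28592 - \frac{8890}{3} = \frac{76886}{3}$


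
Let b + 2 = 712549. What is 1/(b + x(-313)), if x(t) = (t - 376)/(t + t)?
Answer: 626/446055111 ≈ 1.4034e-6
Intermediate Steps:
x(t) = (-376 + t)/(2*t) (x(t) = (-376 + t)/((2*t)) = (-376 + t)*(1/(2*t)) = (-376 + t)/(2*t))
b = 712547 (b = -2 + 712549 = 712547)
1/(b + x(-313)) = 1/(712547 + (½)*(-376 - 313)/(-313)) = 1/(712547 + (½)*(-1/313)*(-689)) = 1/(712547 + 689/626) = 1/(446055111/626) = 626/446055111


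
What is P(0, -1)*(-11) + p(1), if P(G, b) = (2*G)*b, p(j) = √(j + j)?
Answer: √2 ≈ 1.4142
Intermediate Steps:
p(j) = √2*√j (p(j) = √(2*j) = √2*√j)
P(G, b) = 2*G*b
P(0, -1)*(-11) + p(1) = (2*0*(-1))*(-11) + √2*√1 = 0*(-11) + √2*1 = 0 + √2 = √2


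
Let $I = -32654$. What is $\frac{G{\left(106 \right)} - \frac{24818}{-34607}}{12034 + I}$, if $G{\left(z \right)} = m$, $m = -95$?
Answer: $\frac{3262847}{713596340} \approx 0.0045724$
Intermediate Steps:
$G{\left(z \right)} = -95$
$\frac{G{\left(106 \right)} - \frac{24818}{-34607}}{12034 + I} = \frac{-95 - \frac{24818}{-34607}}{12034 - 32654} = \frac{-95 - - \frac{24818}{34607}}{-20620} = \left(-95 + \frac{24818}{34607}\right) \left(- \frac{1}{20620}\right) = \left(- \frac{3262847}{34607}\right) \left(- \frac{1}{20620}\right) = \frac{3262847}{713596340}$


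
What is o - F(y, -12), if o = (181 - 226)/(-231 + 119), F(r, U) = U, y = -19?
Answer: 1389/112 ≈ 12.402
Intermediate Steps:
o = 45/112 (o = -45/(-112) = -45*(-1/112) = 45/112 ≈ 0.40179)
o - F(y, -12) = 45/112 - 1*(-12) = 45/112 + 12 = 1389/112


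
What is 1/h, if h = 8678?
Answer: 1/8678 ≈ 0.00011523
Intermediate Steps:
1/h = 1/8678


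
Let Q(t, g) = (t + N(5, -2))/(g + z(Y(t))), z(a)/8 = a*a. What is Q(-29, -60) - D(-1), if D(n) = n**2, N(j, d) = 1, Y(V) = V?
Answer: -1674/1667 ≈ -1.0042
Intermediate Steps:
z(a) = 8*a**2 (z(a) = 8*(a*a) = 8*a**2)
Q(t, g) = (1 + t)/(g + 8*t**2) (Q(t, g) = (t + 1)/(g + 8*t**2) = (1 + t)/(g + 8*t**2))
Q(-29, -60) - D(-1) = (1 - 29)/(-60 + 8*(-29)**2) - 1*(-1)**2 = -28/(-60 + 8*841) - 1*1 = -28/(-60 + 6728) - 1 = -28/6668 - 1 = (1/6668)*(-28) - 1 = -7/1667 - 1 = -1674/1667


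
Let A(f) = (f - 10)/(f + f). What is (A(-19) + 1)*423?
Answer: 28341/38 ≈ 745.82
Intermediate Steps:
A(f) = (-10 + f)/(2*f) (A(f) = (-10 + f)/((2*f)) = (-10 + f)*(1/(2*f)) = (-10 + f)/(2*f))
(A(-19) + 1)*423 = ((½)*(-10 - 19)/(-19) + 1)*423 = ((½)*(-1/19)*(-29) + 1)*423 = (29/38 + 1)*423 = (67/38)*423 = 28341/38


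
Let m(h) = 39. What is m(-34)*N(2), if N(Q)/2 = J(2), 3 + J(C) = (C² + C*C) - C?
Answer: 234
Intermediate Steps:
J(C) = -3 - C + 2*C² (J(C) = -3 + ((C² + C*C) - C) = -3 + ((C² + C²) - C) = -3 + (2*C² - C) = -3 + (-C + 2*C²) = -3 - C + 2*C²)
N(Q) = 6 (N(Q) = 2*(-3 - 1*2 + 2*2²) = 2*(-3 - 2 + 2*4) = 2*(-3 - 2 + 8) = 2*3 = 6)
m(-34)*N(2) = 39*6 = 234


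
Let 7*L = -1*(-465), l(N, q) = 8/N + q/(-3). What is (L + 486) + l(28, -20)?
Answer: 11747/21 ≈ 559.38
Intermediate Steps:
l(N, q) = 8/N - q/3 (l(N, q) = 8/N + q*(-⅓) = 8/N - q/3)
L = 465/7 (L = (-1*(-465))/7 = (⅐)*465 = 465/7 ≈ 66.429)
(L + 486) + l(28, -20) = (465/7 + 486) + (8/28 - ⅓*(-20)) = 3867/7 + (8*(1/28) + 20/3) = 3867/7 + (2/7 + 20/3) = 3867/7 + 146/21 = 11747/21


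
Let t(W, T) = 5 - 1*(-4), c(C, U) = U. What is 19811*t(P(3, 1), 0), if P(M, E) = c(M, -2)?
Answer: 178299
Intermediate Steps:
P(M, E) = -2
t(W, T) = 9 (t(W, T) = 5 + 4 = 9)
19811*t(P(3, 1), 0) = 19811*9 = 178299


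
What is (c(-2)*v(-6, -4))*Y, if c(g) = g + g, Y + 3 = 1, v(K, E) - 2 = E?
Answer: -16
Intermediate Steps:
v(K, E) = 2 + E
Y = -2 (Y = -3 + 1 = -2)
c(g) = 2*g
(c(-2)*v(-6, -4))*Y = ((2*(-2))*(2 - 4))*(-2) = -4*(-2)*(-2) = 8*(-2) = -16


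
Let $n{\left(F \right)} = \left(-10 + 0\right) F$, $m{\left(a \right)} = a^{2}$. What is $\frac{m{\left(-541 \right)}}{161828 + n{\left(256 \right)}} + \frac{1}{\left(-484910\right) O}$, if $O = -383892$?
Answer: $\frac{13620866649719647}{7412056777041240} \approx 1.8377$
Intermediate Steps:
$n{\left(F \right)} = - 10 F$
$\frac{m{\left(-541 \right)}}{161828 + n{\left(256 \right)}} + \frac{1}{\left(-484910\right) O} = \frac{\left(-541\right)^{2}}{161828 - 2560} + \frac{1}{\left(-484910\right) \left(-383892\right)} = \frac{292681}{161828 - 2560} - - \frac{1}{186153069720} = \frac{292681}{159268} + \frac{1}{186153069720} = \frac{13620866649719647}{7412056777041240}$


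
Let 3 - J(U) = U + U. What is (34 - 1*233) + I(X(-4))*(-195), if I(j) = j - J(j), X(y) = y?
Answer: 2726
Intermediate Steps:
J(U) = 3 - 2*U (J(U) = 3 - (U + U) = 3 - 2*U)
I(j) = -3 + 3*j (I(j) = j - (3 - 2*j) = j + (-3 + 2*j) = -3 + 3*j)
(34 - 1*233) + I(X(-4))*(-195) = (34 - 1*233) + (-3 + 3*(-4))*(-195) = (34 - 233) + (-3 - 12)*(-195) = -199 - 15*(-195) = -199 + 2925 = 2726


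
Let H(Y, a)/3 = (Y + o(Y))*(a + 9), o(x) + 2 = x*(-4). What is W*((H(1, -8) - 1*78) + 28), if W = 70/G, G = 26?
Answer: -175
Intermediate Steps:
o(x) = -2 - 4*x (o(x) = -2 + x*(-4) = -2 - 4*x)
H(Y, a) = 3*(-2 - 3*Y)*(9 + a) (H(Y, a) = 3*((Y + (-2 - 4*Y))*(a + 9)) = 3*((-2 - 3*Y)*(9 + a)) = 3*(-2 - 3*Y)*(9 + a))
W = 35/13 (W = 70/26 = 70*(1/26) = 35/13 ≈ 2.6923)
W*((H(1, -8) - 1*78) + 28) = 35*(((-54 - 81*1 - 6*(-8) - 9*1*(-8)) - 1*78) + 28)/13 = 35*(((-54 - 81 + 48 + 72) - 78) + 28)/13 = 35*((-15 - 78) + 28)/13 = 35*(-93 + 28)/13 = (35/13)*(-65) = -175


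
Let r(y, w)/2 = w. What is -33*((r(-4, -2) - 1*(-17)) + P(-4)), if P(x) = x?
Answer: -297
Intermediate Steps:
r(y, w) = 2*w
-33*((r(-4, -2) - 1*(-17)) + P(-4)) = -33*((2*(-2) - 1*(-17)) - 4) = -33*((-4 + 17) - 4) = -33*(13 - 4) = -33*9 = -297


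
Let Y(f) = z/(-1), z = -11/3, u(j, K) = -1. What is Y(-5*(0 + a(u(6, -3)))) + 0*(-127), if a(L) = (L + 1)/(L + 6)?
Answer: 11/3 ≈ 3.6667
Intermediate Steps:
z = -11/3 (z = -11*1/3 = -11/3 ≈ -3.6667)
a(L) = (1 + L)/(6 + L)
Y(f) = 11/3 (Y(f) = -11/3/(-1) = -11/3*(-1) = 11/3)
Y(-5*(0 + a(u(6, -3)))) + 0*(-127) = 11/3 + 0*(-127) = 11/3 + 0 = 11/3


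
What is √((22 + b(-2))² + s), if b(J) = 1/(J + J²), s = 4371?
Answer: √19509/2 ≈ 69.837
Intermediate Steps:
√((22 + b(-2))² + s) = √((22 + 1/((-2)*(1 - 2)))² + 4371) = √((22 - ½/(-1))² + 4371) = √((22 - ½*(-1))² + 4371) = √((22 + ½)² + 4371) = √((45/2)² + 4371) = √(2025/4 + 4371) = √(19509/4) = √19509/2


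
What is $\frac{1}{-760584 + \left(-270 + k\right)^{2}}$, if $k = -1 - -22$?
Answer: $- \frac{1}{698583} \approx -1.4315 \cdot 10^{-6}$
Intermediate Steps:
$k = 21$ ($k = -1 + 22 = 21$)
$\frac{1}{-760584 + \left(-270 + k\right)^{2}} = \frac{1}{-760584 + \left(-270 + 21\right)^{2}} = \frac{1}{-760584 + \left(-249\right)^{2}} = \frac{1}{-760584 + 62001} = \frac{1}{-698583} = - \frac{1}{698583}$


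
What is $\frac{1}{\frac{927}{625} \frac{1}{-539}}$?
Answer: $- \frac{336875}{927} \approx -363.4$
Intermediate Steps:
$\frac{1}{\frac{927}{625} \frac{1}{-539}} = \frac{1}{927 \cdot \frac{1}{625} \left(- \frac{1}{539}\right)} = \frac{1}{\frac{927}{625} \left(- \frac{1}{539}\right)} = \frac{1}{- \frac{927}{336875}} = - \frac{336875}{927}$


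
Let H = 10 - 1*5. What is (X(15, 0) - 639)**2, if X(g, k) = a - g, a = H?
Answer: 421201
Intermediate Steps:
H = 5 (H = 10 - 5 = 5)
a = 5
X(g, k) = 5 - g
(X(15, 0) - 639)**2 = ((5 - 1*15) - 639)**2 = ((5 - 15) - 639)**2 = (-10 - 639)**2 = (-649)**2 = 421201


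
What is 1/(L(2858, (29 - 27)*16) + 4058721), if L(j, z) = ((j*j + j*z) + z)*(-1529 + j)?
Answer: 1/10981136229 ≈ 9.1065e-11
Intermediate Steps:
L(j, z) = (-1529 + j)*(z + j**2 + j*z) (L(j, z) = ((j**2 + j*z) + z)*(-1529 + j) = (z + j**2 + j*z)*(-1529 + j) = (-1529 + j)*(z + j**2 + j*z))
1/(L(2858, (29 - 27)*16) + 4058721) = 1/((2858**3 - 1529*(29 - 27)*16 - 1529*2858**2 + ((29 - 27)*16)*2858**2 - 1528*2858*(29 - 27)*16) + 4058721) = 1/((23344612712 - 3058*16 - 1529*8168164 + (2*16)*8168164 - 1528*2858*2*16) + 4058721) = 1/((23344612712 - 1529*32 - 12489122756 + 32*8168164 - 1528*2858*32) + 4058721) = 1/((23344612712 - 48928 - 12489122756 + 261381248 - 139744768) + 4058721) = 1/(10977077508 + 4058721) = 1/10981136229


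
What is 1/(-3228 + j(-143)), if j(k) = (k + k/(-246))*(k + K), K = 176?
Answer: -82/650081 ≈ -0.00012614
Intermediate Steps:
j(k) = 245*k*(176 + k)/246 (j(k) = (k + k/(-246))*(k + 176) = (k + k*(-1/246))*(176 + k) = (k - k/246)*(176 + k) = (245*k/246)*(176 + k) = 245*k*(176 + k)/246)
1/(-3228 + j(-143)) = 1/(-3228 + (245/246)*(-143)*(176 - 143)) = 1/(-3228 + (245/246)*(-143)*33) = 1/(-3228 - 385385/82) = 1/(-650081/82) = -82/650081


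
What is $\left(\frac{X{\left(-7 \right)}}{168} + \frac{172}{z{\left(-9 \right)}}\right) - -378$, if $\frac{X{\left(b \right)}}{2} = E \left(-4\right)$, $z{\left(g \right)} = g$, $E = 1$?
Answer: $\frac{22607}{63} \approx 358.84$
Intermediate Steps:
$X{\left(b \right)} = -8$ ($X{\left(b \right)} = 2 \cdot 1 \left(-4\right) = 2 \left(-4\right) = -8$)
$\left(\frac{X{\left(-7 \right)}}{168} + \frac{172}{z{\left(-9 \right)}}\right) - -378 = \left(- \frac{8}{168} + \frac{172}{-9}\right) - -378 = \left(\left(-8\right) \frac{1}{168} + 172 \left(- \frac{1}{9}\right)\right) + 378 = \left(- \frac{1}{21} - \frac{172}{9}\right) + 378 = - \frac{1207}{63} + 378 = \frac{22607}{63}$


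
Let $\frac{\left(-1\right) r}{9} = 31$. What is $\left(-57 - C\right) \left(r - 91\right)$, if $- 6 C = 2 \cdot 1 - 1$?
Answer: $\frac{63085}{3} \approx 21028.0$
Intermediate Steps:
$r = -279$ ($r = \left(-9\right) 31 = -279$)
$C = - \frac{1}{6}$ ($C = - \frac{2 \cdot 1 - 1}{6} = - \frac{2 - 1}{6} = \left(- \frac{1}{6}\right) 1 = - \frac{1}{6} \approx -0.16667$)
$\left(-57 - C\right) \left(r - 91\right) = \left(-57 - - \frac{1}{6}\right) \left(-279 - 91\right) = \left(-57 + \frac{1}{6}\right) \left(-370\right) = \left(- \frac{341}{6}\right) \left(-370\right) = \frac{63085}{3}$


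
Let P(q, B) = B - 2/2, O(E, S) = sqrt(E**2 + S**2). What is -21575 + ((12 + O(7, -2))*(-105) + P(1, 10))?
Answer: -22826 - 105*sqrt(53) ≈ -23590.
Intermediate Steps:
P(q, B) = -1 + B (P(q, B) = B - 2*1/2 = B - 1 = -1 + B)
-21575 + ((12 + O(7, -2))*(-105) + P(1, 10)) = -21575 + ((12 + sqrt(7**2 + (-2)**2))*(-105) + (-1 + 10)) = -21575 + ((12 + sqrt(49 + 4))*(-105) + 9) = -21575 + ((12 + sqrt(53))*(-105) + 9) = -21575 + ((-1260 - 105*sqrt(53)) + 9) = -21575 + (-1251 - 105*sqrt(53)) = -22826 - 105*sqrt(53)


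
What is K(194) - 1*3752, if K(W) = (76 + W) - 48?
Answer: -3530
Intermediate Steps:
K(W) = 28 + W
K(194) - 1*3752 = (28 + 194) - 1*3752 = 222 - 3752 = -3530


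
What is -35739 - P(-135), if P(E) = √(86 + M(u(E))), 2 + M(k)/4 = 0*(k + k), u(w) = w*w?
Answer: -35739 - √78 ≈ -35748.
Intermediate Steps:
u(w) = w²
M(k) = -8 (M(k) = -8 + 4*(0*(k + k)) = -8 + 4*(0*(2*k)) = -8 + 4*0 = -8 + 0 = -8)
P(E) = √78 (P(E) = √(86 - 8) = √78)
-35739 - P(-135) = -35739 - √78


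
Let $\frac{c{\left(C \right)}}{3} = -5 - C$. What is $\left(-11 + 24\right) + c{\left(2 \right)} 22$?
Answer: $-449$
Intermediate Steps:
$c{\left(C \right)} = -15 - 3 C$ ($c{\left(C \right)} = 3 \left(-5 - C\right) = -15 - 3 C$)
$\left(-11 + 24\right) + c{\left(2 \right)} 22 = \left(-11 + 24\right) + \left(-15 - 6\right) 22 = 13 + \left(-15 - 6\right) 22 = 13 - 462 = -449$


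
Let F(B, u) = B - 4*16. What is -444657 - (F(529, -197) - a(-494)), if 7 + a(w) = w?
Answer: -445623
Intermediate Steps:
a(w) = -7 + w
F(B, u) = -64 + B (F(B, u) = B - 64 = -64 + B)
-444657 - (F(529, -197) - a(-494)) = -444657 - ((-64 + 529) - (-7 - 494)) = -444657 - (465 - 1*(-501)) = -444657 - (465 + 501) = -444657 - 1*966 = -444657 - 966 = -445623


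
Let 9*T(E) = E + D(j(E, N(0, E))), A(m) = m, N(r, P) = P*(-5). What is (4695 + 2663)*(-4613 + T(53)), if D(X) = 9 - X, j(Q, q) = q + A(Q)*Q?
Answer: -323744642/9 ≈ -3.5972e+7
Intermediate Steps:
N(r, P) = -5*P
j(Q, q) = q + Q² (j(Q, q) = q + Q*Q = q + Q²)
T(E) = 1 - E²/9 + 2*E/3 (T(E) = (E + (9 - (-5*E + E²)))/9 = (E + (9 - (E² - 5*E)))/9 = (E + (9 + (-E² + 5*E)))/9 = (E + (9 - E² + 5*E))/9 = (9 - E² + 6*E)/9 = 1 - E²/9 + 2*E/3)
(4695 + 2663)*(-4613 + T(53)) = (4695 + 2663)*(-4613 + (1 - ⅑*53² + (⅔)*53)) = 7358*(-4613 + (1 - ⅑*2809 + 106/3)) = 7358*(-4613 + (1 - 2809/9 + 106/3)) = 7358*(-4613 - 2482/9) = 7358*(-43999/9) = -323744642/9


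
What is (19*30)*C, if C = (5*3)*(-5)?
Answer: -42750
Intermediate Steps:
C = -75 (C = 15*(-5) = -75)
(19*30)*C = (19*30)*(-75) = 570*(-75) = -42750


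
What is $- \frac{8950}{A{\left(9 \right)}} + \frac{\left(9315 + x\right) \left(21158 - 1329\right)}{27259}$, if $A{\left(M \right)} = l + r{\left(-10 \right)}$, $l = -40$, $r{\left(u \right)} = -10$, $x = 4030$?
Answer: $\frac{269497366}{27259} \approx 9886.5$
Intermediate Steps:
$A{\left(M \right)} = -50$ ($A{\left(M \right)} = -40 - 10 = -50$)
$- \frac{8950}{A{\left(9 \right)}} + \frac{\left(9315 + x\right) \left(21158 - 1329\right)}{27259} = - \frac{8950}{-50} + \frac{\left(9315 + 4030\right) \left(21158 - 1329\right)}{27259} = \left(-8950\right) \left(- \frac{1}{50}\right) + 13345 \cdot 19829 \cdot \frac{1}{27259} = 179 + 264618005 \cdot \frac{1}{27259} = 179 + \frac{264618005}{27259} = \frac{269497366}{27259}$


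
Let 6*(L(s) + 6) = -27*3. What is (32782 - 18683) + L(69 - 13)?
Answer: 28159/2 ≈ 14080.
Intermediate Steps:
L(s) = -39/2 (L(s) = -6 + (-27*3)/6 = -6 + (1/6)*(-81) = -6 - 27/2 = -39/2)
(32782 - 18683) + L(69 - 13) = (32782 - 18683) - 39/2 = 14099 - 39/2 = 28159/2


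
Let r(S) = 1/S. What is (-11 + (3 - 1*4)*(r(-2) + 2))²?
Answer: 625/4 ≈ 156.25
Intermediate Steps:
(-11 + (3 - 1*4)*(r(-2) + 2))² = (-11 + (3 - 1*4)*(1/(-2) + 2))² = (-11 + (3 - 4)*(-½ + 2))² = (-11 - 1*3/2)² = (-11 - 3/2)² = (-25/2)² = 625/4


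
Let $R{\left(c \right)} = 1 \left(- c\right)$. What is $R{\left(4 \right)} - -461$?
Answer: $457$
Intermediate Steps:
$R{\left(c \right)} = - c$
$R{\left(4 \right)} - -461 = \left(-1\right) 4 - -461 = -4 + 461 = 457$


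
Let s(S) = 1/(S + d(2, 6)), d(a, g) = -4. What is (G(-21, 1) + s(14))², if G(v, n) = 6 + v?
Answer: 22201/100 ≈ 222.01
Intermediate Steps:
s(S) = 1/(-4 + S) (s(S) = 1/(S - 4) = 1/(-4 + S))
(G(-21, 1) + s(14))² = ((6 - 21) + 1/(-4 + 14))² = (-15 + 1/10)² = (-15 + ⅒)² = (-149/10)² = 22201/100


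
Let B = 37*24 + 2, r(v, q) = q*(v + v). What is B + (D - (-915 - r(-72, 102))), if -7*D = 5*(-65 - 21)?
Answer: -89751/7 ≈ -12822.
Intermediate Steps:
r(v, q) = 2*q*v (r(v, q) = q*(2*v) = 2*q*v)
D = 430/7 (D = -5*(-65 - 21)/7 = -5*(-86)/7 = -⅐*(-430) = 430/7 ≈ 61.429)
B = 890 (B = 888 + 2 = 890)
B + (D - (-915 - r(-72, 102))) = 890 + (430/7 - (-915 - 2*102*(-72))) = 890 + (430/7 - (-915 - 1*(-14688))) = 890 + (430/7 - (-915 + 14688)) = 890 + (430/7 - 1*13773) = 890 + (430/7 - 13773) = 890 - 95981/7 = -89751/7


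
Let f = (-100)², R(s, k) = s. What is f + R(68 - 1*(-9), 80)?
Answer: 10077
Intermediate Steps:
f = 10000
f + R(68 - 1*(-9), 80) = 10000 + (68 - 1*(-9)) = 10000 + (68 + 9) = 10000 + 77 = 10077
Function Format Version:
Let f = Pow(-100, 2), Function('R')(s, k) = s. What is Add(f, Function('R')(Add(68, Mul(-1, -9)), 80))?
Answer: 10077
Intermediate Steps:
f = 10000
Add(f, Function('R')(Add(68, Mul(-1, -9)), 80)) = Add(10000, Add(68, Mul(-1, -9))) = Add(10000, Add(68, 9)) = Add(10000, 77) = 10077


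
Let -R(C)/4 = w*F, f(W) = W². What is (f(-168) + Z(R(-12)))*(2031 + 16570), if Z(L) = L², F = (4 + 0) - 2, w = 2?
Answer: 529756480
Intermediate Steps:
F = 2 (F = 4 - 2 = 2)
R(C) = -16 (R(C) = -8*2 = -4*4 = -16)
(f(-168) + Z(R(-12)))*(2031 + 16570) = ((-168)² + (-16)²)*(2031 + 16570) = (28224 + 256)*18601 = 28480*18601 = 529756480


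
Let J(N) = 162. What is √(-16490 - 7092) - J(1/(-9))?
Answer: -162 + I*√23582 ≈ -162.0 + 153.56*I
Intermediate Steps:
√(-16490 - 7092) - J(1/(-9)) = √(-16490 - 7092) - 1*162 = √(-23582) - 162 = I*√23582 - 162 = -162 + I*√23582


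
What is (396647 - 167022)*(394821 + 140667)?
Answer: 122961432000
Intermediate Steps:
(396647 - 167022)*(394821 + 140667) = 229625*535488 = 122961432000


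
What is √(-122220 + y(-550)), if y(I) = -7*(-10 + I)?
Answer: 130*I*√7 ≈ 343.95*I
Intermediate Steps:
y(I) = 70 - 7*I
√(-122220 + y(-550)) = √(-122220 + (70 - 7*(-550))) = √(-122220 + (70 + 3850)) = √(-122220 + 3920) = √(-118300) = 130*I*√7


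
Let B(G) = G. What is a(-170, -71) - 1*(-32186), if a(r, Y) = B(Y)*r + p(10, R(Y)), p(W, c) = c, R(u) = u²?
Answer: 49297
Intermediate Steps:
a(r, Y) = Y² + Y*r (a(r, Y) = Y*r + Y² = Y² + Y*r)
a(-170, -71) - 1*(-32186) = -71*(-71 - 170) - 1*(-32186) = -71*(-241) + 32186 = 17111 + 32186 = 49297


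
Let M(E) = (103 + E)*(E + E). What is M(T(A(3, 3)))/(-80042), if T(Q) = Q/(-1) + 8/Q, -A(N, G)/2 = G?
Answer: -4522/360189 ≈ -0.012555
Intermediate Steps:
A(N, G) = -2*G
T(Q) = -Q + 8/Q (T(Q) = Q*(-1) + 8/Q = -Q + 8/Q)
M(E) = 2*E*(103 + E) (M(E) = (103 + E)*(2*E) = 2*E*(103 + E))
M(T(A(3, 3)))/(-80042) = (2*(-(-2)*3 + 8/((-2*3)))*(103 + (-(-2)*3 + 8/((-2*3)))))/(-80042) = (2*(-1*(-6) + 8/(-6))*(103 + (-1*(-6) + 8/(-6))))*(-1/80042) = (2*(6 + 8*(-⅙))*(103 + (6 + 8*(-⅙))))*(-1/80042) = (2*(6 - 4/3)*(103 + (6 - 4/3)))*(-1/80042) = (2*(14/3)*(103 + 14/3))*(-1/80042) = (2*(14/3)*(323/3))*(-1/80042) = (9044/9)*(-1/80042) = -4522/360189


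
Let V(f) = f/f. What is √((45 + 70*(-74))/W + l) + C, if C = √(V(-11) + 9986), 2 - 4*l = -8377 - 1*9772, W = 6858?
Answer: √9987 + √23709442929/2286 ≈ 167.29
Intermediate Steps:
l = 18151/4 (l = ½ - (-8377 - 1*9772)/4 = ½ - (-8377 - 9772)/4 = ½ - ¼*(-18149) = ½ + 18149/4 = 18151/4 ≈ 4537.8)
V(f) = 1
C = √9987 (C = √(1 + 9986) = √9987 ≈ 99.935)
√((45 + 70*(-74))/W + l) + C = √((45 + 70*(-74))/6858 + 18151/4) + √9987 = √((45 - 5180)*(1/6858) + 18151/4) + √9987 = √(-5135*1/6858 + 18151/4) + √9987 = √(-5135/6858 + 18151/4) + √9987 = √(62229509/13716) + √9987 = √23709442929/2286 + √9987 = √9987 + √23709442929/2286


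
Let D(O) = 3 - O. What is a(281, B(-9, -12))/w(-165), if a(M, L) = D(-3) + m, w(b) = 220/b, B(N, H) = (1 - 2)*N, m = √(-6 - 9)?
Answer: -9/2 - 3*I*√15/4 ≈ -4.5 - 2.9047*I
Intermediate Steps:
m = I*√15 (m = √(-15) = I*√15 ≈ 3.873*I)
B(N, H) = -N
a(M, L) = 6 + I*√15 (a(M, L) = (3 - 1*(-3)) + I*√15 = (3 + 3) + I*√15 = 6 + I*√15)
a(281, B(-9, -12))/w(-165) = (6 + I*√15)/((220/(-165))) = (6 + I*√15)/((220*(-1/165))) = (6 + I*√15)/(-4/3) = (6 + I*√15)*(-¾) = -9/2 - 3*I*√15/4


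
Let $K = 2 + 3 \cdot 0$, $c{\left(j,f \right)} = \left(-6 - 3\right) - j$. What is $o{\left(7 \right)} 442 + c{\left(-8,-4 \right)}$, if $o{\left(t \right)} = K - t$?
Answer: $-2211$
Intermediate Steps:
$c{\left(j,f \right)} = -9 - j$
$K = 2$ ($K = 2 + 0 = 2$)
$o{\left(t \right)} = 2 - t$
$o{\left(7 \right)} 442 + c{\left(-8,-4 \right)} = \left(2 - 7\right) 442 - 1 = \left(2 - 7\right) 442 + \left(-9 + 8\right) = \left(-5\right) 442 - 1 = -2210 - 1 = -2211$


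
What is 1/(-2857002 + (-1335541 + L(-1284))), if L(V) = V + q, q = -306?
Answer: -1/4194133 ≈ -2.3843e-7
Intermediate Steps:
L(V) = -306 + V (L(V) = V - 306 = -306 + V)
1/(-2857002 + (-1335541 + L(-1284))) = 1/(-2857002 + (-1335541 + (-306 - 1284))) = 1/(-2857002 + (-1335541 - 1590)) = 1/(-2857002 - 1337131) = 1/(-4194133) = -1/4194133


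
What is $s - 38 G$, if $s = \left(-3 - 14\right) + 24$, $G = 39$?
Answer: $-1475$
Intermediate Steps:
$s = 7$ ($s = -17 + 24 = 7$)
$s - 38 G = 7 - 1482 = -1475$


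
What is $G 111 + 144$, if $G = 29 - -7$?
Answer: $4140$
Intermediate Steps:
$G = 36$ ($G = 29 + 7 = 36$)
$G 111 + 144 = 36 \cdot 111 + 144 = 3996 + 144 = 4140$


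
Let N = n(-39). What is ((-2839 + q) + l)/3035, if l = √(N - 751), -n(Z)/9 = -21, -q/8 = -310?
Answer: -359/3035 + I*√562/3035 ≈ -0.11829 + 0.007811*I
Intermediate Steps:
q = 2480 (q = -8*(-310) = 2480)
n(Z) = 189 (n(Z) = -9*(-21) = 189)
N = 189
l = I*√562 (l = √(189 - 751) = √(-562) = I*√562 ≈ 23.707*I)
((-2839 + q) + l)/3035 = ((-2839 + 2480) + I*√562)/3035 = (-359 + I*√562)*(1/3035) = -359/3035 + I*√562/3035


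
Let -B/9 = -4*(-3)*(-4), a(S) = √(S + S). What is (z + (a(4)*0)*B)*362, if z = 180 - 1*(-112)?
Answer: 105704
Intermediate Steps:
z = 292 (z = 180 + 112 = 292)
a(S) = √2*√S (a(S) = √(2*S) = √2*√S)
B = 432 (B = -9*(-4*(-3))*(-4) = -108*(-4) = -9*(-48) = 432)
(z + (a(4)*0)*B)*362 = (292 + ((√2*√4)*0)*432)*362 = (292 + ((√2*2)*0)*432)*362 = (292 + ((2*√2)*0)*432)*362 = (292 + 0*432)*362 = (292 + 0)*362 = 292*362 = 105704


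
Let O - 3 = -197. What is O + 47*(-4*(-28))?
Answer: 5070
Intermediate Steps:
O = -194 (O = 3 - 197 = -194)
O + 47*(-4*(-28)) = -194 + 47*(-4*(-28)) = -194 + 47*112 = -194 + 5264 = 5070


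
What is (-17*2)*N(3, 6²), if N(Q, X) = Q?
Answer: -102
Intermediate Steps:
(-17*2)*N(3, 6²) = -17*2*3 = -34*3 = -102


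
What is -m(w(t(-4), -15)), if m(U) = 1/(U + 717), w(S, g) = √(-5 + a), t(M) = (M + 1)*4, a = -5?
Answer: I/(√10 - 717*I) ≈ -0.0013947 + 6.1511e-6*I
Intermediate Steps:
t(M) = 4 + 4*M (t(M) = (1 + M)*4 = 4 + 4*M)
w(S, g) = I*√10 (w(S, g) = √(-5 - 5) = √(-10) = I*√10)
m(U) = 1/(717 + U)
-m(w(t(-4), -15)) = -1/(717 + I*√10)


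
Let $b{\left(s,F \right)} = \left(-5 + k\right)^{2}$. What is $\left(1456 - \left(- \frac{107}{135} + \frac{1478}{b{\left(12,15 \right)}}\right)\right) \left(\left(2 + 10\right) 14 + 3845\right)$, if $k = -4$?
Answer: $\frac{2338017943}{405} \approx 5.7729 \cdot 10^{6}$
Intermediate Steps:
$b{\left(s,F \right)} = 81$ ($b{\left(s,F \right)} = \left(-5 - 4\right)^{2} = \left(-9\right)^{2} = 81$)
$\left(1456 - \left(- \frac{107}{135} + \frac{1478}{b{\left(12,15 \right)}}\right)\right) \left(\left(2 + 10\right) 14 + 3845\right) = \left(1456 - \left(- \frac{107}{135} + \frac{1478}{81}\right)\right) \left(\left(2 + 10\right) 14 + 3845\right) = \left(1456 - \frac{7069}{405}\right) \left(12 \cdot 14 + 3845\right) = \left(1456 + \left(\frac{107}{135} - \frac{1478}{81}\right)\right) \left(168 + 3845\right) = \left(1456 - \frac{7069}{405}\right) 4013 = \frac{582611}{405} \cdot 4013 = \frac{2338017943}{405}$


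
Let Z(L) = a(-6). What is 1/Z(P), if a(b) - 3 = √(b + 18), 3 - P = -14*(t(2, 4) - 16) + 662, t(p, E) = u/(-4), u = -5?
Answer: -1 + 2*√3/3 ≈ 0.15470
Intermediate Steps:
t(p, E) = 5/4 (t(p, E) = -5/(-4) = -5*(-¼) = 5/4)
P = -1731/2 (P = 3 - (-14*(5/4 - 16) + 662) = 3 - (-14*(-59/4) + 662) = 3 - (413/2 + 662) = 3 - 1*1737/2 = 3 - 1737/2 = -1731/2 ≈ -865.50)
a(b) = 3 + √(18 + b) (a(b) = 3 + √(b + 18) = 3 + √(18 + b))
Z(L) = 3 + 2*√3 (Z(L) = 3 + √(18 - 6) = 3 + √12 = 3 + 2*√3)
1/Z(P) = 1/(3 + 2*√3)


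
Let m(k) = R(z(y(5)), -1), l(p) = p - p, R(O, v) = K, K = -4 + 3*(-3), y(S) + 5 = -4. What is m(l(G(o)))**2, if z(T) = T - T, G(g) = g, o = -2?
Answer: 169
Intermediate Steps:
y(S) = -9 (y(S) = -5 - 4 = -9)
K = -13 (K = -4 - 9 = -13)
z(T) = 0
R(O, v) = -13
l(p) = 0
m(k) = -13
m(l(G(o)))**2 = (-13)**2 = 169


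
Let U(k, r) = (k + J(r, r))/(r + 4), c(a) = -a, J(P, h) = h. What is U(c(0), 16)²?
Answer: 16/25 ≈ 0.64000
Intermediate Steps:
U(k, r) = (k + r)/(4 + r) (U(k, r) = (k + r)/(r + 4) = (k + r)/(4 + r))
U(c(0), 16)² = ((-1*0 + 16)/(4 + 16))² = ((0 + 16)/20)² = ((1/20)*16)² = (⅘)² = 16/25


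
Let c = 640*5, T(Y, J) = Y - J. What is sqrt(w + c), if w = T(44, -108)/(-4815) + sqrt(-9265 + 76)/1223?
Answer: sqrt(12329591318437720 + 9451435725*I*sqrt(1021))/1962915 ≈ 56.568 + 0.0006928*I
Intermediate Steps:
c = 3200
w = -152/4815 + 3*I*sqrt(1021)/1223 (w = (44 - 1*(-108))/(-4815) + sqrt(-9265 + 76)/1223 = (44 + 108)*(-1/4815) + sqrt(-9189)*(1/1223) = 152*(-1/4815) + (3*I*sqrt(1021))*(1/1223) = -152/4815 + 3*I*sqrt(1021)/1223 ≈ -0.031568 + 0.07838*I)
sqrt(w + c) = sqrt((-152/4815 + 3*I*sqrt(1021)/1223) + 3200) = sqrt(15407848/4815 + 3*I*sqrt(1021)/1223)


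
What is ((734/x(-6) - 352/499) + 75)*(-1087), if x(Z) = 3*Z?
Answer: -163619588/4491 ≈ -36433.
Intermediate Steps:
((734/x(-6) - 352/499) + 75)*(-1087) = ((734/((3*(-6))) - 352/499) + 75)*(-1087) = ((734/(-18) - 352*1/499) + 75)*(-1087) = ((734*(-1/18) - 352/499) + 75)*(-1087) = ((-367/9 - 352/499) + 75)*(-1087) = (-186301/4491 + 75)*(-1087) = (150524/4491)*(-1087) = -163619588/4491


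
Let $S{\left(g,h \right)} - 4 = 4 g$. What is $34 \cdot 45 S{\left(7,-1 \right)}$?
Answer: $48960$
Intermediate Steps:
$S{\left(g,h \right)} = 4 + 4 g$
$34 \cdot 45 S{\left(7,-1 \right)} = 34 \cdot 45 \left(4 + 4 \cdot 7\right) = 1530 \left(4 + 28\right) = 1530 \cdot 32 = 48960$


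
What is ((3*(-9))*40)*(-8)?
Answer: 8640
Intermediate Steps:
((3*(-9))*40)*(-8) = -27*40*(-8) = -1080*(-8) = 8640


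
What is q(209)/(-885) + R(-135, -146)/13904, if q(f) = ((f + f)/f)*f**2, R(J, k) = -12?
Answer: -303672967/3076260 ≈ -98.715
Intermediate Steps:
q(f) = 2*f**2 (q(f) = ((2*f)/f)*f**2 = 2*f**2)
q(209)/(-885) + R(-135, -146)/13904 = (2*209**2)/(-885) - 12/13904 = (2*43681)*(-1/885) - 12*1/13904 = 87362*(-1/885) - 3/3476 = -87362/885 - 3/3476 = -303672967/3076260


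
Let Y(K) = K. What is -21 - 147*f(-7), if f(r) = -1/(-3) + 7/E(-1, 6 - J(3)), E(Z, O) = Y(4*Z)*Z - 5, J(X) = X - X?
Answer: 959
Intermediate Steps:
J(X) = 0
E(Z, O) = -5 + 4*Z² (E(Z, O) = (4*Z)*Z - 5 = 4*Z² - 5 = -5 + 4*Z²)
f(r) = -20/3 (f(r) = -1/(-3) + 7/(-5 + 4*(-1)²) = -1*(-⅓) + 7/(-5 + 4*1) = ⅓ + 7/(-5 + 4) = ⅓ + 7/(-1) = ⅓ + 7*(-1) = ⅓ - 7 = -20/3)
-21 - 147*f(-7) = -21 - 147*(-20/3) = -21 + 980 = 959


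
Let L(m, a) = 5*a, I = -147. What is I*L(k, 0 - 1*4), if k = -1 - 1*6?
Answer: 2940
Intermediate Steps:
k = -7 (k = -1 - 6 = -7)
I*L(k, 0 - 1*4) = -735*(0 - 1*4) = -735*(0 - 4) = -735*(-4) = -147*(-20) = 2940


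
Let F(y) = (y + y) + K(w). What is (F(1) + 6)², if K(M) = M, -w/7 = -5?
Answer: 1849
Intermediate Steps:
w = 35 (w = -7*(-5) = 35)
F(y) = 35 + 2*y (F(y) = (y + y) + 35 = 2*y + 35 = 35 + 2*y)
(F(1) + 6)² = ((35 + 2*1) + 6)² = ((35 + 2) + 6)² = (37 + 6)² = 43² = 1849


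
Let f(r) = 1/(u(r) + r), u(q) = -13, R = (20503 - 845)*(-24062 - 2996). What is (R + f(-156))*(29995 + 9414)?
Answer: -3542559412925253/169 ≈ -2.0962e+13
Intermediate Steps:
R = -531906164 (R = 19658*(-27058) = -531906164)
f(r) = 1/(-13 + r)
(R + f(-156))*(29995 + 9414) = (-531906164 + 1/(-13 - 156))*(29995 + 9414) = (-531906164 + 1/(-169))*39409 = (-531906164 - 1/169)*39409 = -89892141717/169*39409 = -3542559412925253/169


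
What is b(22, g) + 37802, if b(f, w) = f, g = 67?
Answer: 37824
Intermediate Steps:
b(22, g) + 37802 = 22 + 37802 = 37824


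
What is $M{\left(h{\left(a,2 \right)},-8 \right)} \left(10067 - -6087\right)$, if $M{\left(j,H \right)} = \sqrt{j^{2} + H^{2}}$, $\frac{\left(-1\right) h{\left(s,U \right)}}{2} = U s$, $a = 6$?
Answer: $129232 \sqrt{10} \approx 4.0867 \cdot 10^{5}$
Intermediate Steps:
$h{\left(s,U \right)} = - 2 U s$
$M{\left(j,H \right)} = \sqrt{H^{2} + j^{2}}$
$M{\left(h{\left(a,2 \right)},-8 \right)} \left(10067 - -6087\right) = \sqrt{\left(-8\right)^{2} + \left(\left(-2\right) 2 \cdot 6\right)^{2}} \left(10067 - -6087\right) = \sqrt{64 + \left(-24\right)^{2}} \left(10067 + 6087\right) = \sqrt{64 + 576} \cdot 16154 = \sqrt{640} \cdot 16154 = 8 \sqrt{10} \cdot 16154 = 129232 \sqrt{10}$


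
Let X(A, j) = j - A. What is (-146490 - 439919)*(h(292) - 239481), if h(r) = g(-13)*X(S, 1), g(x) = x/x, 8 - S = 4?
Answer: 140435572956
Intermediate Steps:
S = 4 (S = 8 - 1*4 = 8 - 4 = 4)
g(x) = 1
h(r) = -3 (h(r) = 1*(1 - 1*4) = 1*(1 - 4) = 1*(-3) = -3)
(-146490 - 439919)*(h(292) - 239481) = (-146490 - 439919)*(-3 - 239481) = -586409*(-239484) = 140435572956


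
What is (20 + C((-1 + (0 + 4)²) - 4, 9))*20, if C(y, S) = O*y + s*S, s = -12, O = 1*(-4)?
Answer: -2640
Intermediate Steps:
O = -4
C(y, S) = -12*S - 4*y (C(y, S) = -4*y - 12*S = -12*S - 4*y)
(20 + C((-1 + (0 + 4)²) - 4, 9))*20 = (20 + (-12*9 - 4*((-1 + (0 + 4)²) - 4)))*20 = (20 + (-108 - 4*((-1 + 4²) - 4)))*20 = (20 + (-108 - 4*((-1 + 16) - 4)))*20 = (20 + (-108 - 4*(15 - 4)))*20 = (20 + (-108 - 4*11))*20 = (20 + (-108 - 44))*20 = (20 - 152)*20 = -132*20 = -2640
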